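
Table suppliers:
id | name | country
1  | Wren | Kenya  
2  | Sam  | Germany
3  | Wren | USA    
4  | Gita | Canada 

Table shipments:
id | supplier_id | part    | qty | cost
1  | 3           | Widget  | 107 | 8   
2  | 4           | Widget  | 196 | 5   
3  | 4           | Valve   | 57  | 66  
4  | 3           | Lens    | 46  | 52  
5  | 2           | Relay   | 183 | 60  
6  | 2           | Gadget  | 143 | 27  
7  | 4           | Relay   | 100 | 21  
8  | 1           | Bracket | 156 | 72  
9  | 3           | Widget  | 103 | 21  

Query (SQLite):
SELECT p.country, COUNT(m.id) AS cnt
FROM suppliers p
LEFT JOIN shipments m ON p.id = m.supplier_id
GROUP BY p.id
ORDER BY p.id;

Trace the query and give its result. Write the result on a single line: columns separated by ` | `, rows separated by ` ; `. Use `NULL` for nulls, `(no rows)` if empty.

Kenya | 1 ; Germany | 2 ; USA | 3 ; Canada | 3

LEFT JOIN keeps every suppliers row; unmatched ones get NULL for shipments columns.
Group by suppliers.id and compute COUNT(m.id). COUNT(col) of an all-NULL group is 0.
  1: ids {8} → COUNT(m.id)=1
  2: ids {5, 6} → COUNT(m.id)=2
  3: ids {1, 4, 9} → COUNT(m.id)=3
  4: ids {2, 3, 7} → COUNT(m.id)=3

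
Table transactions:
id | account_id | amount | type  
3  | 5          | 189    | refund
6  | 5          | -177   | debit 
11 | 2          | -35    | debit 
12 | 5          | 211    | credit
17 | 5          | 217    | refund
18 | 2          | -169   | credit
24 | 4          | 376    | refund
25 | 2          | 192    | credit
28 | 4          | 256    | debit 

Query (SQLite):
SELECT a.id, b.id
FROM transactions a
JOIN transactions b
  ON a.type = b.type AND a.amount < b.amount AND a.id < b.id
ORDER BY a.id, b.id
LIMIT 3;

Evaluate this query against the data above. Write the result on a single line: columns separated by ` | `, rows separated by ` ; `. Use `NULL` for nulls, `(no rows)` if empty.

Pairs (a,b) with same type, a.amount < b.amount, a.id < b.id.
type groups: credit:{12,18,25} debit:{6,11,28} refund:{3,17,24}
Ordered by (a.id, b.id); first 3.

3 | 17 ; 3 | 24 ; 6 | 11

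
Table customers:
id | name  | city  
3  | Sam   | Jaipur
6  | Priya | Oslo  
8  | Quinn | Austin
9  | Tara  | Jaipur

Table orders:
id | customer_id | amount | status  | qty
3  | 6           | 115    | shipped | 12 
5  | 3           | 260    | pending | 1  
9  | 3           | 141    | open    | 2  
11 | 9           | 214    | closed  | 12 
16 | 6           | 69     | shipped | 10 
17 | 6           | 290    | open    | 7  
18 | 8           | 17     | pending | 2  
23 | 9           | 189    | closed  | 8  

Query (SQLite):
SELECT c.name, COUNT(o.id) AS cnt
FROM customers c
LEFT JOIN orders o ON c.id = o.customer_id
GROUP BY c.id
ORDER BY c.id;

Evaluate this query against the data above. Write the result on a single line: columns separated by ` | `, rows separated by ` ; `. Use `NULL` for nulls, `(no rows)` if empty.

LEFT JOIN keeps every customers row; unmatched ones get NULL for orders columns.
Group by customers.id and compute COUNT(o.id). COUNT(col) of an all-NULL group is 0.
  3: ids {5, 9} → COUNT(o.id)=2
  6: ids {3, 16, 17} → COUNT(o.id)=3
  8: ids {18} → COUNT(o.id)=1
  9: ids {11, 23} → COUNT(o.id)=2

Sam | 2 ; Priya | 3 ; Quinn | 1 ; Tara | 2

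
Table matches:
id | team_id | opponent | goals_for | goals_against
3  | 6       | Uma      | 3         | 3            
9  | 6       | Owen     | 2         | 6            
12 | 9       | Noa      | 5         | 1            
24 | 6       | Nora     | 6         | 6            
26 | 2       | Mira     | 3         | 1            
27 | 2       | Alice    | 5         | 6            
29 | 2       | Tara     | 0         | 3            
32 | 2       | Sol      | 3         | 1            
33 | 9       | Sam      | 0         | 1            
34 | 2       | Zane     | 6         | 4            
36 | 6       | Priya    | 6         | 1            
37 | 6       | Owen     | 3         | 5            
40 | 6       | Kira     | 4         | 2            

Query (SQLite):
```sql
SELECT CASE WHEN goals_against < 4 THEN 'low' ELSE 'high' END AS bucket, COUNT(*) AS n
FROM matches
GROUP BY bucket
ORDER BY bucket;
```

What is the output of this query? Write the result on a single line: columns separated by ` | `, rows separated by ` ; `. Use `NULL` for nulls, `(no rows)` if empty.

high | 5 ; low | 8

Bucket rows by goals_against < 4 → 'low' else 'high'; count each bucket.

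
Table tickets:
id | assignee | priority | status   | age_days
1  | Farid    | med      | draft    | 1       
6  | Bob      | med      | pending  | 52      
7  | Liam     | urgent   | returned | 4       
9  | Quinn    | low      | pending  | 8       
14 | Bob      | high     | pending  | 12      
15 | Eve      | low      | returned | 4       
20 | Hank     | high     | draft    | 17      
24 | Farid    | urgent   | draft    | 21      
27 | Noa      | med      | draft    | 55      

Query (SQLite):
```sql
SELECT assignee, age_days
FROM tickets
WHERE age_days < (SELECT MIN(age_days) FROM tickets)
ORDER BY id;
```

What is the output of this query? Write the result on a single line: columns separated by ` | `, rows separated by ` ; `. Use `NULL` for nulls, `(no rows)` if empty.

(no rows)

Scalar subquery: MIN(age_days) over all tickets rows = 1.
Keep rows where age_days < that value.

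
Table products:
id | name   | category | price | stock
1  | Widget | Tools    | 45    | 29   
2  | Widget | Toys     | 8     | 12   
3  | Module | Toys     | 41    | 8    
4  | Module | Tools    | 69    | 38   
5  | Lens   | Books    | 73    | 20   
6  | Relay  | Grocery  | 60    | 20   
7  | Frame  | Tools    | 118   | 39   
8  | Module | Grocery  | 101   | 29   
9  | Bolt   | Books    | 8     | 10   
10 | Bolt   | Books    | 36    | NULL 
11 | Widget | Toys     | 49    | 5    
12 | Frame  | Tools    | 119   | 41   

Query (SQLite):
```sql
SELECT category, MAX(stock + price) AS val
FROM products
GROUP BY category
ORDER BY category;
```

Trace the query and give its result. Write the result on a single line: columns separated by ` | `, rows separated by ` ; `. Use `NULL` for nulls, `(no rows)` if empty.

For each row compute stock + price.
Group by category; take MAX of the expression per group.
  Books: ids {5, 9, 10} → MAX(stock + price)=93
  Grocery: ids {6, 8} → MAX(stock + price)=130
  Tools: ids {1, 4, 7, 12} → MAX(stock + price)=160
  Toys: ids {2, 3, 11} → MAX(stock + price)=54

Books | 93 ; Grocery | 130 ; Tools | 160 ; Toys | 54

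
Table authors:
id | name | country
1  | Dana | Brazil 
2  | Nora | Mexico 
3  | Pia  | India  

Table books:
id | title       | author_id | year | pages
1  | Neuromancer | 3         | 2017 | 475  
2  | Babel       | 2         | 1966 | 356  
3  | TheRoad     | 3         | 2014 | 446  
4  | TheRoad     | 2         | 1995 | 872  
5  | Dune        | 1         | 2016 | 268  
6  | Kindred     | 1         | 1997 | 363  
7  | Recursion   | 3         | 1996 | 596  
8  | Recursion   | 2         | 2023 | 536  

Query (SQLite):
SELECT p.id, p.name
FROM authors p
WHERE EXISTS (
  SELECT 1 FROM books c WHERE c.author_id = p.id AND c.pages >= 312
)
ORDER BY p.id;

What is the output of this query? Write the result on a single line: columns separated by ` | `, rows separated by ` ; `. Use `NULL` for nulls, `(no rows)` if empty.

For each authors row, check whether any books with matching author_id has pages >= 312.
Keep rows where that is true.

1 | Dana ; 2 | Nora ; 3 | Pia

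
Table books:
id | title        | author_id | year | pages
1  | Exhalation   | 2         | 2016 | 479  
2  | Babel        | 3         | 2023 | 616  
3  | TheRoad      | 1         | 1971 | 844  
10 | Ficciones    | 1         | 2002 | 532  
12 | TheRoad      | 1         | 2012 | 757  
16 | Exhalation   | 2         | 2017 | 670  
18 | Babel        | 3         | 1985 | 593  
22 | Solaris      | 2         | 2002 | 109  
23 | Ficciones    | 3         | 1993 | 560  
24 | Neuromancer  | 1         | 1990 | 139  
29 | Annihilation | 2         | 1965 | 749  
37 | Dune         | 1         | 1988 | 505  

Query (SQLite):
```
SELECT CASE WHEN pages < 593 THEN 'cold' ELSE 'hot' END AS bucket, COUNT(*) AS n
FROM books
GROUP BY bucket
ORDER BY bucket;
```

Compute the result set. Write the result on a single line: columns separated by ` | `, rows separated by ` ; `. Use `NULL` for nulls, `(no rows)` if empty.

Bucket rows by pages < 593 → 'cold' else 'hot'; count each bucket.

cold | 6 ; hot | 6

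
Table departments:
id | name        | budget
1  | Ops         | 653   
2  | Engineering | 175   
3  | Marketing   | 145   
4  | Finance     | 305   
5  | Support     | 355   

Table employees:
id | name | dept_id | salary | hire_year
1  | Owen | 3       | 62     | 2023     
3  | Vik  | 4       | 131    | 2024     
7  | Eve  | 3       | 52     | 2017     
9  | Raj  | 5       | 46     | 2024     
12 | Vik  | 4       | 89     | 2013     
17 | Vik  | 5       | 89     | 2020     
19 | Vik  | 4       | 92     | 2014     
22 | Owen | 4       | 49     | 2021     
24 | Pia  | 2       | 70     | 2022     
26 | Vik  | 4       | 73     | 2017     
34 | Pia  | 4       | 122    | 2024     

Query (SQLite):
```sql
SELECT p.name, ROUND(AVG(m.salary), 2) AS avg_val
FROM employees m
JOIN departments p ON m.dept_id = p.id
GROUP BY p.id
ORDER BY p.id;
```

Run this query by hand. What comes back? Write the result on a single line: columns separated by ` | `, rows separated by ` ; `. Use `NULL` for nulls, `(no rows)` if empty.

Engineering | 70 ; Marketing | 57 ; Finance | 92.67 ; Support | 67.5

Join each employees row to its departments via dept_id.
Group joined rows by departments.id; compute ROUND(AVG(m.salary), 2) per group.
  2: ids {24} → ROUND(AVG(m.salary), 2)=70
  3: ids {1, 7} → ROUND(AVG(m.salary), 2)=57
  4: ids {3, 12, 19, 22, 26, 34} → ROUND(AVG(m.salary), 2)=92.67
  5: ids {9, 17} → ROUND(AVG(m.salary), 2)=67.5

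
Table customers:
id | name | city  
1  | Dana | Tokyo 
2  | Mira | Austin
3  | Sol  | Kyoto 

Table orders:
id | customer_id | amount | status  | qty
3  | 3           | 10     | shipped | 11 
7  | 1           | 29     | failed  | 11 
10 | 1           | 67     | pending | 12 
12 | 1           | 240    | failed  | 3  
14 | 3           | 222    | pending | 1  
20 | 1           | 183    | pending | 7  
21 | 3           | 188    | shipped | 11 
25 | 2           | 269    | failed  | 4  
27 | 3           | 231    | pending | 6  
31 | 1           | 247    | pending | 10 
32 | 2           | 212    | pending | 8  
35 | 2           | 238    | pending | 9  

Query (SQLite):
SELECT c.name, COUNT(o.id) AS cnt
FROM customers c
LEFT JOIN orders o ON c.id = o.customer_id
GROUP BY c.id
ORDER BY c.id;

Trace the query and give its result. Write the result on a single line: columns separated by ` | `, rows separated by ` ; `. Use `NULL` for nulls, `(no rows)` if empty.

LEFT JOIN keeps every customers row; unmatched ones get NULL for orders columns.
Group by customers.id and compute COUNT(o.id). COUNT(col) of an all-NULL group is 0.
  1: ids {7, 10, 12, 20, 31} → COUNT(o.id)=5
  2: ids {25, 32, 35} → COUNT(o.id)=3
  3: ids {3, 14, 21, 27} → COUNT(o.id)=4

Dana | 5 ; Mira | 3 ; Sol | 4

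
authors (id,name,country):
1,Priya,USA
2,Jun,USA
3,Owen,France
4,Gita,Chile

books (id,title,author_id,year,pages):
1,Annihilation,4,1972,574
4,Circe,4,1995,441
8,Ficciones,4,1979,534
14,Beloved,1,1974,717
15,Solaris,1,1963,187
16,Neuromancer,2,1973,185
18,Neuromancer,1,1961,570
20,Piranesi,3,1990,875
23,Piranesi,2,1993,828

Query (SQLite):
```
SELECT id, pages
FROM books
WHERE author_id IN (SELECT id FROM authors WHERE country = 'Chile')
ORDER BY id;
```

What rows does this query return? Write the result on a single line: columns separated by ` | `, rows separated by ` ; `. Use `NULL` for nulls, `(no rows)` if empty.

Inner query: authors.id where country = 'Chile'.
Outer: keep books rows whose author_id is in that set.
Inner query → {4}

1 | 574 ; 4 | 441 ; 8 | 534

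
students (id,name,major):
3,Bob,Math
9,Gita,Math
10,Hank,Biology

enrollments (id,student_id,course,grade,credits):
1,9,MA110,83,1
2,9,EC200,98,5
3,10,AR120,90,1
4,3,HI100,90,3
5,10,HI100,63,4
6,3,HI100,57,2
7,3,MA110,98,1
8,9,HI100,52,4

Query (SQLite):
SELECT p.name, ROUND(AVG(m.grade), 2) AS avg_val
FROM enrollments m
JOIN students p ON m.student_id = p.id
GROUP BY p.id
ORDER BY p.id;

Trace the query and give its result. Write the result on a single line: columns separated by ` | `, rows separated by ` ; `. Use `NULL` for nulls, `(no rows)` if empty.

Bob | 81.67 ; Gita | 77.67 ; Hank | 76.5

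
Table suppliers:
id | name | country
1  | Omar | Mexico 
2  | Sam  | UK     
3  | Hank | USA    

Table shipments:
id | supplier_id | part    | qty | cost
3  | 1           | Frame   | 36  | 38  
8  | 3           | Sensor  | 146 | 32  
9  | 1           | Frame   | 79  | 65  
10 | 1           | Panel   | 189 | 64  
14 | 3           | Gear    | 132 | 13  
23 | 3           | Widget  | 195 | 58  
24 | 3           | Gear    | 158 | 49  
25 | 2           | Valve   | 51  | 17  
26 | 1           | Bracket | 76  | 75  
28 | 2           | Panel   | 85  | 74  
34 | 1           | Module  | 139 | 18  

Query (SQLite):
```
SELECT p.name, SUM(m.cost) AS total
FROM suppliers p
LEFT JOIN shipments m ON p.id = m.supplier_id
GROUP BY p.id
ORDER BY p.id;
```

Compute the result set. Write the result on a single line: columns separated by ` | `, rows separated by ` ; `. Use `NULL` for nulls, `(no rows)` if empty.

Omar | 260 ; Sam | 91 ; Hank | 152

LEFT JOIN keeps every suppliers row; unmatched ones get NULL for shipments columns.
Group by suppliers.id and compute SUM(m.cost). SUM over an all-NULL group is NULL.
  1: ids {3, 9, 10, 26, 34} → SUM(m.cost)=260
  2: ids {25, 28} → SUM(m.cost)=91
  3: ids {8, 14, 23, 24} → SUM(m.cost)=152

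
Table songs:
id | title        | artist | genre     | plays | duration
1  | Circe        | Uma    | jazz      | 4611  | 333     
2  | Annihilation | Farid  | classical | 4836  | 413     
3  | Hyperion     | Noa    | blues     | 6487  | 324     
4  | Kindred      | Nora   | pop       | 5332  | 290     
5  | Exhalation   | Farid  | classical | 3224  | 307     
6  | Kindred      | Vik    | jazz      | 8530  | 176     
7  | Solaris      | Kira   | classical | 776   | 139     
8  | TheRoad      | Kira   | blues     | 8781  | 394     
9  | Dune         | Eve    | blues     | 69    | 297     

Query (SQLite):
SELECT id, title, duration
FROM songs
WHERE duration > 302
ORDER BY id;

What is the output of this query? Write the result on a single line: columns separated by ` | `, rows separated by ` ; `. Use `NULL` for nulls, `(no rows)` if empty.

1 | Circe | 333 ; 2 | Annihilation | 413 ; 3 | Hyperion | 324 ; 5 | Exhalation | 307 ; 8 | TheRoad | 394

duration > 302: ids {1, 2, 3, 5, 8}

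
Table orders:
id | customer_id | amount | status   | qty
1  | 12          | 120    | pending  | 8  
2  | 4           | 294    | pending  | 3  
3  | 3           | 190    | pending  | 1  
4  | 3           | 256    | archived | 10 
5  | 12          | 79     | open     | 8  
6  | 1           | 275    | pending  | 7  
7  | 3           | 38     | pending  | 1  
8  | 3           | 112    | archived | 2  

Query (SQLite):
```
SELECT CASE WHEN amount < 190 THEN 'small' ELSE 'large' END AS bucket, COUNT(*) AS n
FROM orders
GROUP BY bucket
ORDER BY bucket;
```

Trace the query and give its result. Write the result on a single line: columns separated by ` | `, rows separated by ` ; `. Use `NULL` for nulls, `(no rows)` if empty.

Bucket rows by amount < 190 → 'small' else 'large'; count each bucket.

large | 4 ; small | 4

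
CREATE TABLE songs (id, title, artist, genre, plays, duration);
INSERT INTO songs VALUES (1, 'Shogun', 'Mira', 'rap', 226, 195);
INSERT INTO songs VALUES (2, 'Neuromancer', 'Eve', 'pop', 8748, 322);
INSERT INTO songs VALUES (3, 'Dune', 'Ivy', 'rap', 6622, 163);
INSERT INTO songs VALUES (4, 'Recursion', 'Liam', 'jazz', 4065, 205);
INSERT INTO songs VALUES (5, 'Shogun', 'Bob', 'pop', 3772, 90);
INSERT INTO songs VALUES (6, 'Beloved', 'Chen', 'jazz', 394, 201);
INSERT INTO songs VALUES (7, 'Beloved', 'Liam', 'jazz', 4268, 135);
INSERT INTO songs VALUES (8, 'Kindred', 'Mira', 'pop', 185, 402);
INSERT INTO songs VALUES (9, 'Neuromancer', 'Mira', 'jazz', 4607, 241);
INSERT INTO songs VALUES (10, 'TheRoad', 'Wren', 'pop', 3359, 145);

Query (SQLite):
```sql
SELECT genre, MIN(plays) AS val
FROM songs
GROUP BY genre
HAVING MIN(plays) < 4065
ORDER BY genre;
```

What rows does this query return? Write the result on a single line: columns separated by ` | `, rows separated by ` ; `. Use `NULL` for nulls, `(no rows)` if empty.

jazz | 394 ; pop | 185 ; rap | 226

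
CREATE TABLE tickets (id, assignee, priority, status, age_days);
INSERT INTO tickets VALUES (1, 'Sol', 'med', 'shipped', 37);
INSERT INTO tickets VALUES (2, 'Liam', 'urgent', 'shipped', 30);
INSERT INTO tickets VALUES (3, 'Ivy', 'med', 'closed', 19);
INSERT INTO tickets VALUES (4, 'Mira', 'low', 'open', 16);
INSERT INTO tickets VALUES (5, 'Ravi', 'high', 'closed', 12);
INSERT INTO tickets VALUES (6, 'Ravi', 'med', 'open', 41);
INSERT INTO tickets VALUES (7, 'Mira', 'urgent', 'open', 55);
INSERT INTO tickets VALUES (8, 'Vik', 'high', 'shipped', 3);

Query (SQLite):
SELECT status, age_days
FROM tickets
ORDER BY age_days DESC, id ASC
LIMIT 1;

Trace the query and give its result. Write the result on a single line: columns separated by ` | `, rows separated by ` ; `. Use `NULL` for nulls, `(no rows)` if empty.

open | 55

Sort by age_days desc, tiebreak id asc: (55, id=7), (41, id=6), (37, id=1), (30, id=2) …. Take first 1.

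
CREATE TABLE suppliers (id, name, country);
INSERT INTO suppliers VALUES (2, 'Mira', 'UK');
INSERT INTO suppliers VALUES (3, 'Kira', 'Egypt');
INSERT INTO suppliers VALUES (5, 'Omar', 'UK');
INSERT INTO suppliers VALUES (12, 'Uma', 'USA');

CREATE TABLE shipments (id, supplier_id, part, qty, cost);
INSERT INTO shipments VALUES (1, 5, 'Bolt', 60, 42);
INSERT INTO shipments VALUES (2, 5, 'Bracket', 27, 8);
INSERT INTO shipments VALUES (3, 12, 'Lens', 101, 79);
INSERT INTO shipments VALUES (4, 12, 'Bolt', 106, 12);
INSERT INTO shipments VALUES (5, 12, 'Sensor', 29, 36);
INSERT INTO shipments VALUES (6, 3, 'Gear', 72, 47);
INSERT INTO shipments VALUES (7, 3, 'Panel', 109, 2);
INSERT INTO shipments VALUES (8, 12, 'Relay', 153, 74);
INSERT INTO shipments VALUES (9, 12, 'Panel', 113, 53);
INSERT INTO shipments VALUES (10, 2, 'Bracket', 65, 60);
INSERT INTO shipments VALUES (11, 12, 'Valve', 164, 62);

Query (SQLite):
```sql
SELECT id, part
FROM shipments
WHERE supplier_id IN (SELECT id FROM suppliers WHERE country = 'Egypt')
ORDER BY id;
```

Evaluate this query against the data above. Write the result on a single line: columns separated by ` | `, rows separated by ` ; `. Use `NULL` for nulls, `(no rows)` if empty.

Inner query: suppliers.id where country = 'Egypt'.
Outer: keep shipments rows whose supplier_id is in that set.
Inner query → {3}

6 | Gear ; 7 | Panel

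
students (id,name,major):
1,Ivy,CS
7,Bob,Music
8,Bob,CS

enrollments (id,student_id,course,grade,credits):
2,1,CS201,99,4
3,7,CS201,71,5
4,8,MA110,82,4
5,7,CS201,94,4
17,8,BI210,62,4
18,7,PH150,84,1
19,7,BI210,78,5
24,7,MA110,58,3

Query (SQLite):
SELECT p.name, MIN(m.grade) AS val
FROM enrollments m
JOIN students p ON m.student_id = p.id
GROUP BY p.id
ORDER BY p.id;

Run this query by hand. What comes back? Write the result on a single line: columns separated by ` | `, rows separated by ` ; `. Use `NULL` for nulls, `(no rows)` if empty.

Ivy | 99 ; Bob | 58 ; Bob | 62

Join each enrollments row to its students via student_id.
Group joined rows by students.id; compute MIN(m.grade) per group.
  1: ids {2} → MIN(m.grade)=99
  7: ids {3, 5, 18, 19, 24} → MIN(m.grade)=58
  8: ids {4, 17} → MIN(m.grade)=62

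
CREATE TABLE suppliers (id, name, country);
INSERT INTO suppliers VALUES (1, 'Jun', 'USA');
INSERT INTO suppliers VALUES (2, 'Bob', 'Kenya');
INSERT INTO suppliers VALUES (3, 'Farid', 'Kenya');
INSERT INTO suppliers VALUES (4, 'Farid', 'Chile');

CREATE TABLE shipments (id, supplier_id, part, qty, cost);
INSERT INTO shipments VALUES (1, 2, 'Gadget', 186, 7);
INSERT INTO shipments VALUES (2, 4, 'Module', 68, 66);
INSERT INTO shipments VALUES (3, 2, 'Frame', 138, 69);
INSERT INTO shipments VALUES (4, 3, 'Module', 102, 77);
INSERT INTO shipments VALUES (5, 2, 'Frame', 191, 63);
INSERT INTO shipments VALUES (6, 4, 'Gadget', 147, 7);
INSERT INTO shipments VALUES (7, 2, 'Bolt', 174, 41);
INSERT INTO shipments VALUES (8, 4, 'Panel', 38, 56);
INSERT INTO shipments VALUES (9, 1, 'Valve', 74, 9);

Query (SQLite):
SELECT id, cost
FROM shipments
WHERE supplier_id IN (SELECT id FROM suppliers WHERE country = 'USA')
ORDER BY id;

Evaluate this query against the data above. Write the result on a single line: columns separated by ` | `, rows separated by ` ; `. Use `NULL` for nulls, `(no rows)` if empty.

9 | 9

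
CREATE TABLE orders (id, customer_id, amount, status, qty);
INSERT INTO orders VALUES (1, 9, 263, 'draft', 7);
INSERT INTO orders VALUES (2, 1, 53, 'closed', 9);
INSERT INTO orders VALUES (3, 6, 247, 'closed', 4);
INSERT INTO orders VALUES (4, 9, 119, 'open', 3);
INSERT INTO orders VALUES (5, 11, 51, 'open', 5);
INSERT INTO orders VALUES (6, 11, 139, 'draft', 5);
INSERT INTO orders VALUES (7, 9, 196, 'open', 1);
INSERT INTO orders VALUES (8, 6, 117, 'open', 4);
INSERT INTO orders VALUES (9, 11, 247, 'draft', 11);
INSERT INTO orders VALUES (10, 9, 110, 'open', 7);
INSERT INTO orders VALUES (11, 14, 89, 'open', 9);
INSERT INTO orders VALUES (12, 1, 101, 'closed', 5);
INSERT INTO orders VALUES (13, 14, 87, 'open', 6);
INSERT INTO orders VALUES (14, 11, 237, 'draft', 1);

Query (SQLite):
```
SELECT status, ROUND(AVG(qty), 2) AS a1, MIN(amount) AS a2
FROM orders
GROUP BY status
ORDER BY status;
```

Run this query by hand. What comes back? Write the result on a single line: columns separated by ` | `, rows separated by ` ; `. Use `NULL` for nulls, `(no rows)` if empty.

closed | 6 | 53 ; draft | 6 | 139 ; open | 5 | 51

Group orders by status.
Per group compute: ROUND(AVG(qty), 2), MIN(amount).
  closed: ids {2, 3, 12} → ROUND(AVG(qty), 2)=6, MIN(amount)=53
  draft: ids {1, 6, 9, 14} → ROUND(AVG(qty), 2)=6, MIN(amount)=139
  open: ids {4, 5, 7, 8, 10, 11, 13} → ROUND(AVG(qty), 2)=5, MIN(amount)=51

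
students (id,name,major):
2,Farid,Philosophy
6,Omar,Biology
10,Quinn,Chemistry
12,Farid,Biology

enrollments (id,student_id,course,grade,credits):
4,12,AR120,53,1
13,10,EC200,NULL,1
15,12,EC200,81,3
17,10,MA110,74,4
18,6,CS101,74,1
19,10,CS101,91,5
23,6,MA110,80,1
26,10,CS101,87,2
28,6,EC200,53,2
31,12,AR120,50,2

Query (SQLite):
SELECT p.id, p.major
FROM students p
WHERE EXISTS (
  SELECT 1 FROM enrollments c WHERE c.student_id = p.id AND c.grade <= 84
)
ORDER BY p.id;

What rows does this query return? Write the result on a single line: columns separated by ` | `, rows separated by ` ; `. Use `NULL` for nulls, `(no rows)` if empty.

6 | Biology ; 10 | Chemistry ; 12 | Biology

For each students row, check whether any enrollments with matching student_id has grade <= 84.
Keep rows where that is true.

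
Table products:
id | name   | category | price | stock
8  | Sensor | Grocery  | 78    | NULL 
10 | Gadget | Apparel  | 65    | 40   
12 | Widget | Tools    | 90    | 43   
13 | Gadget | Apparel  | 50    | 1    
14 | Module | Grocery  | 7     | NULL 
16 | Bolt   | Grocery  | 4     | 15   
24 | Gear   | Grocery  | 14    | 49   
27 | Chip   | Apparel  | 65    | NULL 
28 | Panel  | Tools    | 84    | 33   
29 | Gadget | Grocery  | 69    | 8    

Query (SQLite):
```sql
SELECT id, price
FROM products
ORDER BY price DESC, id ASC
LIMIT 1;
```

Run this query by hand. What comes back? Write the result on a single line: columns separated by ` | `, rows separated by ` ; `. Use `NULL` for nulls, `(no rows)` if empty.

12 | 90

Sort by price desc, tiebreak id asc: (90, id=12), (84, id=28), (78, id=8), (69, id=29) …. Take first 1.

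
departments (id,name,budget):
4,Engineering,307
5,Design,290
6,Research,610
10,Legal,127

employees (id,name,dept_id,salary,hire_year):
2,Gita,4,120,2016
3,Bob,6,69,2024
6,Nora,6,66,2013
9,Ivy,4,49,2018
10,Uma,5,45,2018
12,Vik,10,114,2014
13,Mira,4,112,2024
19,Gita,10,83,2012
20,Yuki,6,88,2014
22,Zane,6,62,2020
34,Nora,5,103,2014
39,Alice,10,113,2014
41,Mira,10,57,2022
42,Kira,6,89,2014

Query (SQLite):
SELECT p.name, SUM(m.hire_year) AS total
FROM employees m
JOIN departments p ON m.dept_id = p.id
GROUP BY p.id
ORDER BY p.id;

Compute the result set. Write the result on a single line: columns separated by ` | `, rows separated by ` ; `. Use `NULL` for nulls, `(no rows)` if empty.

Engineering | 6058 ; Design | 4032 ; Research | 10085 ; Legal | 8062

Join each employees row to its departments via dept_id.
Group joined rows by departments.id; compute SUM(m.hire_year) per group.
  4: ids {2, 9, 13} → SUM(m.hire_year)=6058
  5: ids {10, 34} → SUM(m.hire_year)=4032
  6: ids {3, 6, 20, 22, 42} → SUM(m.hire_year)=10085
  10: ids {12, 19, 39, 41} → SUM(m.hire_year)=8062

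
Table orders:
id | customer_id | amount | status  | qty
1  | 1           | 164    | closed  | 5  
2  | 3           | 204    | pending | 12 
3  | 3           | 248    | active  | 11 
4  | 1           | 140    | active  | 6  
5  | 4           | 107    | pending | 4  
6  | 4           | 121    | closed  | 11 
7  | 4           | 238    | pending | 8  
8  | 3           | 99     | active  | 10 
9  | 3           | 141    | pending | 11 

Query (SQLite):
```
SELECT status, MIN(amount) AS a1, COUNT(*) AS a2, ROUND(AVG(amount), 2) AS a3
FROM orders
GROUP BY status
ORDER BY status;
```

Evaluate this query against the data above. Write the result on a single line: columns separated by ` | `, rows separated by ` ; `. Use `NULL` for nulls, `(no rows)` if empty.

active | 99 | 3 | 162.33 ; closed | 121 | 2 | 142.5 ; pending | 107 | 4 | 172.5

Group orders by status.
Per group compute: MIN(amount), COUNT(*), ROUND(AVG(amount), 2).
  active: ids {3, 4, 8} → MIN(amount)=99, COUNT(*)=3, ROUND(AVG(amount), 2)=162.33
  closed: ids {1, 6} → MIN(amount)=121, COUNT(*)=2, ROUND(AVG(amount), 2)=142.5
  pending: ids {2, 5, 7, 9} → MIN(amount)=107, COUNT(*)=4, ROUND(AVG(amount), 2)=172.5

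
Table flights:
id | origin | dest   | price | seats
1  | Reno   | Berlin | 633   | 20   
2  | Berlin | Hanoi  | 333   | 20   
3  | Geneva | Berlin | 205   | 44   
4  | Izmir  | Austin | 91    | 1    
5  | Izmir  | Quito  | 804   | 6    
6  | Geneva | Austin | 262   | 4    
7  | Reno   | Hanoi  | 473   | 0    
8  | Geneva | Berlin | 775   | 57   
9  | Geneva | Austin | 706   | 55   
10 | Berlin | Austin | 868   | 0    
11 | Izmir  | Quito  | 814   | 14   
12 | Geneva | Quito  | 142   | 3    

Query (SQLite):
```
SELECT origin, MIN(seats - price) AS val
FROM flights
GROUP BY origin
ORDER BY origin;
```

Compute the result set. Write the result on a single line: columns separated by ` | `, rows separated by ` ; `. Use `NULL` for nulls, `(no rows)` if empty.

For each row compute seats - price.
Group by origin; take MIN of the expression per group.
  Berlin: ids {2, 10} → MIN(seats - price)=-868
  Geneva: ids {3, 6, 8, 9, 12} → MIN(seats - price)=-718
  Izmir: ids {4, 5, 11} → MIN(seats - price)=-800
  Reno: ids {1, 7} → MIN(seats - price)=-613

Berlin | -868 ; Geneva | -718 ; Izmir | -800 ; Reno | -613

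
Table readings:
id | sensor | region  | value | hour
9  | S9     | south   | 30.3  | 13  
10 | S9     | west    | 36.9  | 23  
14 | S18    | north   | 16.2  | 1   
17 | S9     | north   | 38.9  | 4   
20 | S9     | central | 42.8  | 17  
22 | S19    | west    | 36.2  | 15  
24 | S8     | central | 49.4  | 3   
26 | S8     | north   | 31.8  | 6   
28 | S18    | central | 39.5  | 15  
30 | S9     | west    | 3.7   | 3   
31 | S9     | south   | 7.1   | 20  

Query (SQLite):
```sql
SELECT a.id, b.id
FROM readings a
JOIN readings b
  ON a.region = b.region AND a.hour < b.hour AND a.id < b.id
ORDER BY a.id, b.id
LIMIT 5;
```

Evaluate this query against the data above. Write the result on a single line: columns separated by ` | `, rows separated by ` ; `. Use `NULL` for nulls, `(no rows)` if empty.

Pairs (a,b) with same region, a.hour < b.hour, a.id < b.id.
region groups: central:{20,24,28} north:{14,17,26} south:{9,31} west:{10,22,30}
Ordered by (a.id, b.id); first 5.

9 | 31 ; 14 | 17 ; 14 | 26 ; 17 | 26 ; 24 | 28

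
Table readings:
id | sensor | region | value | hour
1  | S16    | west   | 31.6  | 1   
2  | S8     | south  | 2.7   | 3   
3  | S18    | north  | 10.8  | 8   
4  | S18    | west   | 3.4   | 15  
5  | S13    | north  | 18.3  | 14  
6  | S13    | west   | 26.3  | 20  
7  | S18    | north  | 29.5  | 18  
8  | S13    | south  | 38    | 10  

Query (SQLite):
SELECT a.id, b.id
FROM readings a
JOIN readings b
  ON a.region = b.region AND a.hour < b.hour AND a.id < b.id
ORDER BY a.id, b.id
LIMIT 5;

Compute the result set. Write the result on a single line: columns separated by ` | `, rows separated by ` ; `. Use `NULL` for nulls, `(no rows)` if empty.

1 | 4 ; 1 | 6 ; 2 | 8 ; 3 | 5 ; 3 | 7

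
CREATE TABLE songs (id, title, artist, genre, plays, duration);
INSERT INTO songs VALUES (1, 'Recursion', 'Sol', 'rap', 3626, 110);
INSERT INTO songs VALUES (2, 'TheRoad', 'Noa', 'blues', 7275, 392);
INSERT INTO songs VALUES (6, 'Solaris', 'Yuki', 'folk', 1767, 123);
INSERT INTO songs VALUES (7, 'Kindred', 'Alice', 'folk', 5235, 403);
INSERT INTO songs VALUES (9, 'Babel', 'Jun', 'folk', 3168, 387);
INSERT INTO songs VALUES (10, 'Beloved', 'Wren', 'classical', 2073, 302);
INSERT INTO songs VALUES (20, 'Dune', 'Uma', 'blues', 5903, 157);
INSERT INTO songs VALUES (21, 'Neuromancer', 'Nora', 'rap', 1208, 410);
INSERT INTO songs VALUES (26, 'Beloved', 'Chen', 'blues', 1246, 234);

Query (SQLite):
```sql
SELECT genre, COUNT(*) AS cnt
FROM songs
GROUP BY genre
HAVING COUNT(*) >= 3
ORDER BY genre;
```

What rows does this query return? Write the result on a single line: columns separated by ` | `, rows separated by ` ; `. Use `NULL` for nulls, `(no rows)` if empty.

blues | 3 ; folk | 3

Partition songs by genre; compute COUNT(*) within each group.
HAVING: keep groups with count ≥ 3.
  blues: ids {2, 20, 26} → COUNT(*)=3
  classical: ids {10} → COUNT(*)=1
  folk: ids {6, 7, 9} → COUNT(*)=3
  rap: ids {1, 21} → COUNT(*)=2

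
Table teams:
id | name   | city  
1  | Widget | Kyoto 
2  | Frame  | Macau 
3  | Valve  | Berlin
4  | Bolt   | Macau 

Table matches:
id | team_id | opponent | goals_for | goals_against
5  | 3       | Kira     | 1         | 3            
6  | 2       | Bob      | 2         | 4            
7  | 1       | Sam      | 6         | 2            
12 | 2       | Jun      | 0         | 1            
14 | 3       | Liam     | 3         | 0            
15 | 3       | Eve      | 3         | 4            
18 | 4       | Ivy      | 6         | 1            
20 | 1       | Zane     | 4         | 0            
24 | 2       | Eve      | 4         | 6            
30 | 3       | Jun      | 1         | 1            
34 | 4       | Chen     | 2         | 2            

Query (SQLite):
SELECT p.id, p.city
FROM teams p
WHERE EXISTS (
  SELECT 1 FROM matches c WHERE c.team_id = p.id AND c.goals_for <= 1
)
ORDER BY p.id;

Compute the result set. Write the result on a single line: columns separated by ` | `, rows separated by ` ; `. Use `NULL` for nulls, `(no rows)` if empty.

For each teams row, check whether any matches with matching team_id has goals_for <= 1.
Keep rows where that is true.

2 | Macau ; 3 | Berlin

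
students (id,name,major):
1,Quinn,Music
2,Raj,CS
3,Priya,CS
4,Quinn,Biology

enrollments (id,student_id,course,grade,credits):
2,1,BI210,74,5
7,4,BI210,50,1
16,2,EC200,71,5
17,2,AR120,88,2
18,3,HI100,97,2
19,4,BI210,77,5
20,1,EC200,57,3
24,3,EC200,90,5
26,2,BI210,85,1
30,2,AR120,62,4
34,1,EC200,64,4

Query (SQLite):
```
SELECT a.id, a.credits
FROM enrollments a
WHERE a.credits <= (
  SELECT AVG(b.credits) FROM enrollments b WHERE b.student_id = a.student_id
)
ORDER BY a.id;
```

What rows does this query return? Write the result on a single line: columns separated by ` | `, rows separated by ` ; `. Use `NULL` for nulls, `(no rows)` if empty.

7 | 1 ; 17 | 2 ; 18 | 2 ; 20 | 3 ; 26 | 1 ; 34 | 4

For each enrollments row a, compute AVG(credits) over rows sharing a.student_id.
Keep row a if a.credits <= that per-group AVG.
  student_id=1: AVG(credits) = 4.0
  student_id=2: AVG(credits) = 3.0
  student_id=3: AVG(credits) = 3.5
  student_id=4: AVG(credits) = 3.0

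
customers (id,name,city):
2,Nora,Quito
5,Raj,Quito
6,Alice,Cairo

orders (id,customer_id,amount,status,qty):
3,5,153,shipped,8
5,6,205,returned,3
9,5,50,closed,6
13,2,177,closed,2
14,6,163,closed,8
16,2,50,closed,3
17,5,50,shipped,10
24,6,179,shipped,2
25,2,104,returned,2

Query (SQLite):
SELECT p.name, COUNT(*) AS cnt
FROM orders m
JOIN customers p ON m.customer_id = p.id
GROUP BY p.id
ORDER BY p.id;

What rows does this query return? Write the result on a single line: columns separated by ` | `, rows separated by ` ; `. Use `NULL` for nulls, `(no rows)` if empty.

Nora | 3 ; Raj | 3 ; Alice | 3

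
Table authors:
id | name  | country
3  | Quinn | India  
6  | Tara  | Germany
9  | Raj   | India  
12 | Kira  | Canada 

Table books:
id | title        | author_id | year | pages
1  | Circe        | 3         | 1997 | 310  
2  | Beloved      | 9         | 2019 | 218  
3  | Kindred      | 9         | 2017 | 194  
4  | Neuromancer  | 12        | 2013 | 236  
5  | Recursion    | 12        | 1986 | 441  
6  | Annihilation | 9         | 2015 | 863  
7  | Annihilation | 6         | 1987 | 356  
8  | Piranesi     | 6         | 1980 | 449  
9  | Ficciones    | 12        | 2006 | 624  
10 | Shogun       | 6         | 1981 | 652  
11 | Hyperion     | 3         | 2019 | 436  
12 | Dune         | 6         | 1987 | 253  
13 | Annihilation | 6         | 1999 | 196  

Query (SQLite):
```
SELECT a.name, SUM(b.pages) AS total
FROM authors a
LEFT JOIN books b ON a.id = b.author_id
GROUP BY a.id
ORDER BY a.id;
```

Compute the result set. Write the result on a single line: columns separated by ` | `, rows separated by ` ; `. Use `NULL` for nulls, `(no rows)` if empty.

LEFT JOIN keeps every authors row; unmatched ones get NULL for books columns.
Group by authors.id and compute SUM(b.pages). SUM over an all-NULL group is NULL.
  3: ids {1, 11} → SUM(b.pages)=746
  6: ids {7, 8, 10, 12, 13} → SUM(b.pages)=1906
  9: ids {2, 3, 6} → SUM(b.pages)=1275
  12: ids {4, 5, 9} → SUM(b.pages)=1301

Quinn | 746 ; Tara | 1906 ; Raj | 1275 ; Kira | 1301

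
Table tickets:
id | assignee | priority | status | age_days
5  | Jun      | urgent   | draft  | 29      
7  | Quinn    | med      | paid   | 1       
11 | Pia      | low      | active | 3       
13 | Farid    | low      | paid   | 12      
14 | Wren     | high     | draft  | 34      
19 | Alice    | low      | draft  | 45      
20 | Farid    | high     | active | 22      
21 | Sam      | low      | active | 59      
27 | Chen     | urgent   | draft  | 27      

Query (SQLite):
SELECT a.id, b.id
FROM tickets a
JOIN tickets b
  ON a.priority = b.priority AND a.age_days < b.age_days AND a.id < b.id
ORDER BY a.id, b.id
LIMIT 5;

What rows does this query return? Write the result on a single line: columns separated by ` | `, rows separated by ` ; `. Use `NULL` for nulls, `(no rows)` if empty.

11 | 13 ; 11 | 19 ; 11 | 21 ; 13 | 19 ; 13 | 21

Pairs (a,b) with same priority, a.age_days < b.age_days, a.id < b.id.
priority groups: high:{14,20} low:{11,13,19,21} med:{7} urgent:{5,27}
Ordered by (a.id, b.id); first 5.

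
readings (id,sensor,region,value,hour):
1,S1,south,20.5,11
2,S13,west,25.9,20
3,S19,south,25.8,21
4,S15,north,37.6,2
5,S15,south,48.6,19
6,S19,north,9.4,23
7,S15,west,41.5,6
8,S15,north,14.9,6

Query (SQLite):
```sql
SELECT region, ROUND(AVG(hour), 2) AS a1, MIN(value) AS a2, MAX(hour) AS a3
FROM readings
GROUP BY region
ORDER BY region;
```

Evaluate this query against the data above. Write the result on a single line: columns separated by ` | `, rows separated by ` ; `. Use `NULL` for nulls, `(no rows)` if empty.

north | 10.33 | 9.4 | 23 ; south | 17 | 20.5 | 21 ; west | 13 | 25.9 | 20

Group readings by region.
Per group compute: ROUND(AVG(hour), 2), MIN(value), MAX(hour).
  north: ids {4, 6, 8} → ROUND(AVG(hour), 2)=10.33, MIN(value)=9.4, MAX(hour)=23
  south: ids {1, 3, 5} → ROUND(AVG(hour), 2)=17, MIN(value)=20.5, MAX(hour)=21
  west: ids {2, 7} → ROUND(AVG(hour), 2)=13, MIN(value)=25.9, MAX(hour)=20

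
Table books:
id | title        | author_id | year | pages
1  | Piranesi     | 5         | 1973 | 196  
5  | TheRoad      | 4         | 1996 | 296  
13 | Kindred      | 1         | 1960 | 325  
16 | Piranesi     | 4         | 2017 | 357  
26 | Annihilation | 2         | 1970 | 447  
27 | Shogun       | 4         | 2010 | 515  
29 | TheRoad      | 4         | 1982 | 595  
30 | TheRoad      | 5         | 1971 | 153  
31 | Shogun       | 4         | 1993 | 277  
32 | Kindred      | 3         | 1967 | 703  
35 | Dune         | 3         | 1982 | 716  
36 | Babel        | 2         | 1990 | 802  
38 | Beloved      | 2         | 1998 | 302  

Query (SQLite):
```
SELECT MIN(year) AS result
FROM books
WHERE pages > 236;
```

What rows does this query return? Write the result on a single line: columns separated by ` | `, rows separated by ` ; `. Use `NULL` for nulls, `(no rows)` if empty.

1960

Rows where pages > 236 → year values: [1996, 1960, 2017, 1970, 2010, 1982, 1993, 1967, 1982, 1990, 1998].
MIN of non-NULL values = 1960.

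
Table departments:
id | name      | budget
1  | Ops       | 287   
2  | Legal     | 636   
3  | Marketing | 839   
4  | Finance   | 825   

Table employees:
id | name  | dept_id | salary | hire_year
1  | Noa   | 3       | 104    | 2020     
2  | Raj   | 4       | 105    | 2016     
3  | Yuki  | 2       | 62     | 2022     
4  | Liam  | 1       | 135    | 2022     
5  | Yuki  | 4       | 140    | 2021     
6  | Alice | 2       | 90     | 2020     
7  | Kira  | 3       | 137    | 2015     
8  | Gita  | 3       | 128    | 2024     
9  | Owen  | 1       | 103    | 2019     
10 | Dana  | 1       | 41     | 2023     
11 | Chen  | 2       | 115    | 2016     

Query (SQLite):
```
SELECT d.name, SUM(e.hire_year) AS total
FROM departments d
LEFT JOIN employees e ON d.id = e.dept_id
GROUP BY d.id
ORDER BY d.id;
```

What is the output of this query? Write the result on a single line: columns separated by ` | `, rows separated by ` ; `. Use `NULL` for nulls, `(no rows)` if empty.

Ops | 6064 ; Legal | 6058 ; Marketing | 6059 ; Finance | 4037

LEFT JOIN keeps every departments row; unmatched ones get NULL for employees columns.
Group by departments.id and compute SUM(e.hire_year). SUM over an all-NULL group is NULL.
  1: ids {4, 9, 10} → SUM(e.hire_year)=6064
  2: ids {3, 6, 11} → SUM(e.hire_year)=6058
  3: ids {1, 7, 8} → SUM(e.hire_year)=6059
  4: ids {2, 5} → SUM(e.hire_year)=4037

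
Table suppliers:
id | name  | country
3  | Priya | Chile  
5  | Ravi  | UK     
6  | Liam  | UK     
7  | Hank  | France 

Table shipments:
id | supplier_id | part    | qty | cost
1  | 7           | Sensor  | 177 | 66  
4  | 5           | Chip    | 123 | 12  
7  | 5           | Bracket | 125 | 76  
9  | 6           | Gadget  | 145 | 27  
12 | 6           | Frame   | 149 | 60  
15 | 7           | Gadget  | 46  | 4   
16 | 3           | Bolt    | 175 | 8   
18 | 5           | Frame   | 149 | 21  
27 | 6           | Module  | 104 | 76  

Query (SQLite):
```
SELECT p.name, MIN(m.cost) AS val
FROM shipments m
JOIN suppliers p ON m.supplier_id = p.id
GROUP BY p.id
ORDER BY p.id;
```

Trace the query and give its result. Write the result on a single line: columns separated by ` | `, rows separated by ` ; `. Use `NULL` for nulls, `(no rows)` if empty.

Priya | 8 ; Ravi | 12 ; Liam | 27 ; Hank | 4

Join each shipments row to its suppliers via supplier_id.
Group joined rows by suppliers.id; compute MIN(m.cost) per group.
  3: ids {16} → MIN(m.cost)=8
  5: ids {4, 7, 18} → MIN(m.cost)=12
  6: ids {9, 12, 27} → MIN(m.cost)=27
  7: ids {1, 15} → MIN(m.cost)=4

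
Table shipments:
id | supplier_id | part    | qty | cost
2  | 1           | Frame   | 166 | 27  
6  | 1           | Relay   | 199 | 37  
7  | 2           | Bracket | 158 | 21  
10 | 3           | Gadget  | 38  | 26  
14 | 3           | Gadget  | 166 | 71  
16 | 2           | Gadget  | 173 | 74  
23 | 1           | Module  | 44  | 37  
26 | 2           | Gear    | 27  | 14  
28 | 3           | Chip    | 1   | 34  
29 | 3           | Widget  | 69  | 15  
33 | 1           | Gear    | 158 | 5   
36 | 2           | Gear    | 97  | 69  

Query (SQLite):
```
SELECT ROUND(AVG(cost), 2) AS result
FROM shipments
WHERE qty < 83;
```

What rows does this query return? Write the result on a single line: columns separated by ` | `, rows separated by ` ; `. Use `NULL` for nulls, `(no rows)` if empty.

Rows where qty < 83 → cost values: [26, 37, 14, 34, 15].
AVG = 126 / 5 (rounded to 2 dp).

25.2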